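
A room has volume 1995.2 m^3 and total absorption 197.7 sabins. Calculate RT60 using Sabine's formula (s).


Given values:
  V = 1995.2 m^3
  A = 197.7 sabins
Formula: RT60 = 0.161 * V / A
Numerator: 0.161 * 1995.2 = 321.2272
RT60 = 321.2272 / 197.7 = 1.625

1.625 s


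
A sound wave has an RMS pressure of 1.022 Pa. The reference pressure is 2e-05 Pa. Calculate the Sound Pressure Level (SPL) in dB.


Given values:
  p = 1.022 Pa
  p_ref = 2e-05 Pa
Formula: SPL = 20 * log10(p / p_ref)
Compute ratio: p / p_ref = 1.022 / 2e-05 = 51100
Compute log10: log10(51100) = 4.708421
Multiply: SPL = 20 * 4.708421 = 94.17

94.17 dB


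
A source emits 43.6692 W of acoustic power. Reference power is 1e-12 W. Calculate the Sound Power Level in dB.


Given values:
  W = 43.6692 W
  W_ref = 1e-12 W
Formula: SWL = 10 * log10(W / W_ref)
Compute ratio: W / W_ref = 43669200000000
Compute log10: log10(43669200000000) = 13.640175
Multiply: SWL = 10 * 13.640175 = 136.4

136.4 dB


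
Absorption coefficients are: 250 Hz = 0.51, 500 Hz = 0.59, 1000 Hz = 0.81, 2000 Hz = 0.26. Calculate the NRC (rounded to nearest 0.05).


Given values:
  a_250 = 0.51, a_500 = 0.59
  a_1000 = 0.81, a_2000 = 0.26
Formula: NRC = (a250 + a500 + a1000 + a2000) / 4
Sum = 0.51 + 0.59 + 0.81 + 0.26 = 2.17
NRC = 2.17 / 4 = 0.5425
Rounded to nearest 0.05: 0.55

0.55


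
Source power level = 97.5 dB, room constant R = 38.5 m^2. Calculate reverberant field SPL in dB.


Given values:
  Lw = 97.5 dB, R = 38.5 m^2
Formula: SPL = Lw + 10 * log10(4 / R)
Compute 4 / R = 4 / 38.5 = 0.103896
Compute 10 * log10(0.103896) = -9.834
SPL = 97.5 + (-9.834) = 87.67

87.67 dB


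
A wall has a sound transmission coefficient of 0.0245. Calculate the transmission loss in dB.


Given values:
  tau = 0.0245
Formula: TL = 10 * log10(1 / tau)
Compute 1 / tau = 1 / 0.0245 = 40.8163
Compute log10(40.8163) = 1.610834
TL = 10 * 1.610834 = 16.11

16.11 dB


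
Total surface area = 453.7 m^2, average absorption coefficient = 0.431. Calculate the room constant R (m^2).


Given values:
  S = 453.7 m^2, alpha = 0.431
Formula: R = S * alpha / (1 - alpha)
Numerator: 453.7 * 0.431 = 195.5447
Denominator: 1 - 0.431 = 0.569
R = 195.5447 / 0.569 = 343.66

343.66 m^2


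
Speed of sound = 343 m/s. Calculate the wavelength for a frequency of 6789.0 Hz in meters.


Given values:
  c = 343 m/s, f = 6789.0 Hz
Formula: lambda = c / f
lambda = 343 / 6789.0
lambda = 0.0505

0.0505 m


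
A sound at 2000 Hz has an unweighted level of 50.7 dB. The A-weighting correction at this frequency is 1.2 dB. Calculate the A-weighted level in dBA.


Given values:
  SPL = 50.7 dB
  A-weighting at 2000 Hz = 1.2 dB
Formula: L_A = SPL + A_weight
L_A = 50.7 + (1.2)
L_A = 51.9

51.9 dBA


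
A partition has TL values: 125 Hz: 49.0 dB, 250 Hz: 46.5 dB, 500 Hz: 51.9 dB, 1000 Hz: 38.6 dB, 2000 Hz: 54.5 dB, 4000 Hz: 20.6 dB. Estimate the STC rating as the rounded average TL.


Given TL values at each frequency:
  125 Hz: 49.0 dB
  250 Hz: 46.5 dB
  500 Hz: 51.9 dB
  1000 Hz: 38.6 dB
  2000 Hz: 54.5 dB
  4000 Hz: 20.6 dB
Formula: STC ~ round(average of TL values)
Sum = 49.0 + 46.5 + 51.9 + 38.6 + 54.5 + 20.6 = 261.1
Average = 261.1 / 6 = 43.52
Rounded: 44

44


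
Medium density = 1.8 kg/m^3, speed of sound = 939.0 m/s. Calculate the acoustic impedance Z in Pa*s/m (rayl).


Given values:
  rho = 1.8 kg/m^3
  c = 939.0 m/s
Formula: Z = rho * c
Z = 1.8 * 939.0
Z = 1690.2

1690.2 rayl


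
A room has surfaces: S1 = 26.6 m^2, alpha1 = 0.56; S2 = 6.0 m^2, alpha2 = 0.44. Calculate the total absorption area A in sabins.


Given surfaces:
  Surface 1: 26.6 * 0.56 = 14.896
  Surface 2: 6.0 * 0.44 = 2.64
Formula: A = sum(Si * alpha_i)
A = 14.896 + 2.64
A = 17.54

17.54 sabins


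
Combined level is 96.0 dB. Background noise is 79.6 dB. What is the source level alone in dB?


Given values:
  L_total = 96.0 dB, L_bg = 79.6 dB
Formula: L_source = 10 * log10(10^(L_total/10) - 10^(L_bg/10))
Convert to linear:
  10^(96.0/10) = 3981071705.535
  10^(79.6/10) = 91201083.9356
Difference: 3981071705.535 - 91201083.9356 = 3889870621.5994
L_source = 10 * log10(3889870621.5994) = 95.9

95.9 dB


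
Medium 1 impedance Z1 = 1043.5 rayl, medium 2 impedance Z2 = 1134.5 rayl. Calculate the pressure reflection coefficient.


Given values:
  Z1 = 1043.5 rayl, Z2 = 1134.5 rayl
Formula: R = (Z2 - Z1) / (Z2 + Z1)
Numerator: Z2 - Z1 = 1134.5 - 1043.5 = 91.0
Denominator: Z2 + Z1 = 1134.5 + 1043.5 = 2178.0
R = 91.0 / 2178.0 = 0.0418

0.0418


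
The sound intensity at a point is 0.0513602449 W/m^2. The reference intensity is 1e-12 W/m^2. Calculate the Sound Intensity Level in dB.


Given values:
  I = 0.0513602449 W/m^2
  I_ref = 1e-12 W/m^2
Formula: SIL = 10 * log10(I / I_ref)
Compute ratio: I / I_ref = 51360244900
Compute log10: log10(51360244900) = 10.710627
Multiply: SIL = 10 * 10.710627 = 107.11

107.11 dB


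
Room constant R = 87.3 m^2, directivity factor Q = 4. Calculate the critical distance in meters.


Given values:
  R = 87.3 m^2, Q = 4
Formula: d_c = 0.141 * sqrt(Q * R)
Compute Q * R = 4 * 87.3 = 349.2
Compute sqrt(349.2) = 18.6869
d_c = 0.141 * 18.6869 = 2.635

2.635 m


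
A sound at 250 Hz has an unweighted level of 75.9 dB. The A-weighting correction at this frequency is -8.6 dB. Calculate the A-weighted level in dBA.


Given values:
  SPL = 75.9 dB
  A-weighting at 250 Hz = -8.6 dB
Formula: L_A = SPL + A_weight
L_A = 75.9 + (-8.6)
L_A = 67.3

67.3 dBA


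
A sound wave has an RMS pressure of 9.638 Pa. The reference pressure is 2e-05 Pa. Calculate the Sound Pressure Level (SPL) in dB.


Given values:
  p = 9.638 Pa
  p_ref = 2e-05 Pa
Formula: SPL = 20 * log10(p / p_ref)
Compute ratio: p / p_ref = 9.638 / 2e-05 = 481900
Compute log10: log10(481900) = 5.682957
Multiply: SPL = 20 * 5.682957 = 113.66

113.66 dB


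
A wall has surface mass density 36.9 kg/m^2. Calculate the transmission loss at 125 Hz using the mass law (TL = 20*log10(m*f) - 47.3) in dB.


Given values:
  m = 36.9 kg/m^2, f = 125 Hz
Formula: TL = 20 * log10(m * f) - 47.3
Compute m * f = 36.9 * 125 = 4612.5
Compute log10(4612.5) = 3.663936
Compute 20 * 3.663936 = 73.2787
TL = 73.2787 - 47.3 = 25.98

25.98 dB


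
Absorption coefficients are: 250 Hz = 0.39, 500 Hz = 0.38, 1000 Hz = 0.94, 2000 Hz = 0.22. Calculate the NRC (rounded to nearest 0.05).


Given values:
  a_250 = 0.39, a_500 = 0.38
  a_1000 = 0.94, a_2000 = 0.22
Formula: NRC = (a250 + a500 + a1000 + a2000) / 4
Sum = 0.39 + 0.38 + 0.94 + 0.22 = 1.93
NRC = 1.93 / 4 = 0.4825
Rounded to nearest 0.05: 0.5

0.5


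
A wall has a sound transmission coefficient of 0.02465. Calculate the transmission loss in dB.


Given values:
  tau = 0.02465
Formula: TL = 10 * log10(1 / tau)
Compute 1 / tau = 1 / 0.02465 = 40.568
Compute log10(40.568) = 1.608184
TL = 10 * 1.608184 = 16.08

16.08 dB


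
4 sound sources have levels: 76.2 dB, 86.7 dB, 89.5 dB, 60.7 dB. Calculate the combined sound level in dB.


Formula: L_total = 10 * log10( sum(10^(Li/10)) )
  Source 1: 10^(76.2/10) = 41686938.347
  Source 2: 10^(86.7/10) = 467735141.2872
  Source 3: 10^(89.5/10) = 891250938.1337
  Source 4: 10^(60.7/10) = 1174897.5549
Sum of linear values = 1401847915.3228
L_total = 10 * log10(1401847915.3228) = 91.47

91.47 dB


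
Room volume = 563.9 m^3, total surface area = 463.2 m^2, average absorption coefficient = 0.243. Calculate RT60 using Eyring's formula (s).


Given values:
  V = 563.9 m^3, S = 463.2 m^2, alpha = 0.243
Formula: RT60 = 0.161 * V / (-S * ln(1 - alpha))
Compute ln(1 - 0.243) = ln(0.757) = -0.278392
Denominator: -463.2 * -0.278392 = 128.9512
Numerator: 0.161 * 563.9 = 90.7879
RT60 = 90.7879 / 128.9512 = 0.704

0.704 s


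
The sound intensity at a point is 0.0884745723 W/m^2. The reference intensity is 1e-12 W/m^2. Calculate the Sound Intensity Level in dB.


Given values:
  I = 0.0884745723 W/m^2
  I_ref = 1e-12 W/m^2
Formula: SIL = 10 * log10(I / I_ref)
Compute ratio: I / I_ref = 88474572300
Compute log10: log10(88474572300) = 10.946818
Multiply: SIL = 10 * 10.946818 = 109.47

109.47 dB


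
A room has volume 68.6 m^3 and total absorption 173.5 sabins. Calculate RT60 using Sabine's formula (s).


Given values:
  V = 68.6 m^3
  A = 173.5 sabins
Formula: RT60 = 0.161 * V / A
Numerator: 0.161 * 68.6 = 11.0446
RT60 = 11.0446 / 173.5 = 0.064

0.064 s


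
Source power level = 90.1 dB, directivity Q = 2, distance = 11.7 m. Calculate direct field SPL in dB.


Given values:
  Lw = 90.1 dB, Q = 2, r = 11.7 m
Formula: SPL = Lw + 10 * log10(Q / (4 * pi * r^2))
Compute 4 * pi * r^2 = 4 * pi * 11.7^2 = 1720.2105
Compute Q / denom = 2 / 1720.2105 = 0.00116265
Compute 10 * log10(0.00116265) = -29.3455
SPL = 90.1 + (-29.3455) = 60.75

60.75 dB


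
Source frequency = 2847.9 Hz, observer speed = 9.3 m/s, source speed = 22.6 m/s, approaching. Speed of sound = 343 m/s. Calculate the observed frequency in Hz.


Given values:
  f_s = 2847.9 Hz, v_o = 9.3 m/s, v_s = 22.6 m/s
  Direction: approaching
Formula: f_o = f_s * (c + v_o) / (c - v_s)
Numerator: c + v_o = 343 + 9.3 = 352.3
Denominator: c - v_s = 343 - 22.6 = 320.4
f_o = 2847.9 * 352.3 / 320.4 = 3131.45

3131.45 Hz


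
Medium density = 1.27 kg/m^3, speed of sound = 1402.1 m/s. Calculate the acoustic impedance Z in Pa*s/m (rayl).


Given values:
  rho = 1.27 kg/m^3
  c = 1402.1 m/s
Formula: Z = rho * c
Z = 1.27 * 1402.1
Z = 1780.67

1780.67 rayl


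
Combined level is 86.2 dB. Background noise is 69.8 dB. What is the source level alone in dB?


Given values:
  L_total = 86.2 dB, L_bg = 69.8 dB
Formula: L_source = 10 * log10(10^(L_total/10) - 10^(L_bg/10))
Convert to linear:
  10^(86.2/10) = 416869383.4703
  10^(69.8/10) = 9549925.8602
Difference: 416869383.4703 - 9549925.8602 = 407319457.6101
L_source = 10 * log10(407319457.6101) = 86.1

86.1 dB


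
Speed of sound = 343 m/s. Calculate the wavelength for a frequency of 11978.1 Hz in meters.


Given values:
  c = 343 m/s, f = 11978.1 Hz
Formula: lambda = c / f
lambda = 343 / 11978.1
lambda = 0.0286

0.0286 m


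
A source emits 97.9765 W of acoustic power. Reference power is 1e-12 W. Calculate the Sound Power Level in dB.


Given values:
  W = 97.9765 W
  W_ref = 1e-12 W
Formula: SWL = 10 * log10(W / W_ref)
Compute ratio: W / W_ref = 97976500000000
Compute log10: log10(97976500000000) = 13.991122
Multiply: SWL = 10 * 13.991122 = 139.91

139.91 dB


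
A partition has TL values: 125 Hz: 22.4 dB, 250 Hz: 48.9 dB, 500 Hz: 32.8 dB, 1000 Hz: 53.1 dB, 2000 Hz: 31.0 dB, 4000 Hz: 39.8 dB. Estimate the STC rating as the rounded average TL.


Given TL values at each frequency:
  125 Hz: 22.4 dB
  250 Hz: 48.9 dB
  500 Hz: 32.8 dB
  1000 Hz: 53.1 dB
  2000 Hz: 31.0 dB
  4000 Hz: 39.8 dB
Formula: STC ~ round(average of TL values)
Sum = 22.4 + 48.9 + 32.8 + 53.1 + 31.0 + 39.8 = 228.0
Average = 228.0 / 6 = 38.0
Rounded: 38

38


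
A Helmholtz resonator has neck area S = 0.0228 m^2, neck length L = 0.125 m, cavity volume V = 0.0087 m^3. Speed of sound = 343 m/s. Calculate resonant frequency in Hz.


Given values:
  S = 0.0228 m^2, L = 0.125 m, V = 0.0087 m^3, c = 343 m/s
Formula: f = (c / (2*pi)) * sqrt(S / (V * L))
Compute V * L = 0.0087 * 0.125 = 0.0010875
Compute S / (V * L) = 0.0228 / 0.0010875 = 20.9655
Compute sqrt(20.9655) = 4.57881
Compute c / (2*pi) = 343 / 6.283185 = 54.590148
f = 54.590148 * 4.57881 = 249.96

249.96 Hz


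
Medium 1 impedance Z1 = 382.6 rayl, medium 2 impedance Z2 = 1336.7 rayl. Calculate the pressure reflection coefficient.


Given values:
  Z1 = 382.6 rayl, Z2 = 1336.7 rayl
Formula: R = (Z2 - Z1) / (Z2 + Z1)
Numerator: Z2 - Z1 = 1336.7 - 382.6 = 954.1
Denominator: Z2 + Z1 = 1336.7 + 382.6 = 1719.3
R = 954.1 / 1719.3 = 0.5549

0.5549


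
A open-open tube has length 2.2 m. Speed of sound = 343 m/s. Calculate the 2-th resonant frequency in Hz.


Given values:
  Tube type: open-open, L = 2.2 m, c = 343 m/s, n = 2
Formula: f_n = n * c / (2 * L)
Compute 2 * L = 2 * 2.2 = 4.4
f = 2 * 343 / 4.4
f = 155.91

155.91 Hz


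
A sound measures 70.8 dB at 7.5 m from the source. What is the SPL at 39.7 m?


Given values:
  SPL1 = 70.8 dB, r1 = 7.5 m, r2 = 39.7 m
Formula: SPL2 = SPL1 - 20 * log10(r2 / r1)
Compute ratio: r2 / r1 = 39.7 / 7.5 = 5.2933
Compute log10: log10(5.2933) = 0.723727
Compute drop: 20 * 0.723727 = 14.4745
SPL2 = 70.8 - 14.4745 = 56.33

56.33 dB


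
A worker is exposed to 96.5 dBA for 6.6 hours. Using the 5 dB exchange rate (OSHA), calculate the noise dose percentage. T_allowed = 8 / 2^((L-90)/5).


Given values:
  L = 96.5 dBA, T = 6.6 hours
Formula: T_allowed = 8 / 2^((L - 90) / 5)
Compute exponent: (96.5 - 90) / 5 = 1.3
Compute 2^(1.3) = 2.462289
T_allowed = 8 / 2.462289 = 3.249009 hours
Dose = (T / T_allowed) * 100
Dose = (6.6 / 3.249009) * 100 = 203.14

203.14 %


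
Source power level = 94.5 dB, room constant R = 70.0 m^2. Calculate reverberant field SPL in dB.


Given values:
  Lw = 94.5 dB, R = 70.0 m^2
Formula: SPL = Lw + 10 * log10(4 / R)
Compute 4 / R = 4 / 70.0 = 0.057143
Compute 10 * log10(0.057143) = -12.4304
SPL = 94.5 + (-12.4304) = 82.07

82.07 dB


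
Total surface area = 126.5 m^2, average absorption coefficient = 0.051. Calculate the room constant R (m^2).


Given values:
  S = 126.5 m^2, alpha = 0.051
Formula: R = S * alpha / (1 - alpha)
Numerator: 126.5 * 0.051 = 6.4515
Denominator: 1 - 0.051 = 0.949
R = 6.4515 / 0.949 = 6.8

6.8 m^2


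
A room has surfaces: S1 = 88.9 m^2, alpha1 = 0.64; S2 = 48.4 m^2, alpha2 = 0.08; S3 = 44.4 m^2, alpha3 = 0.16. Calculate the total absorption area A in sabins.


Given surfaces:
  Surface 1: 88.9 * 0.64 = 56.896
  Surface 2: 48.4 * 0.08 = 3.872
  Surface 3: 44.4 * 0.16 = 7.104
Formula: A = sum(Si * alpha_i)
A = 56.896 + 3.872 + 7.104
A = 67.87

67.87 sabins


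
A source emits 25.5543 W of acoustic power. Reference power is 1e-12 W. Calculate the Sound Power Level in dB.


Given values:
  W = 25.5543 W
  W_ref = 1e-12 W
Formula: SWL = 10 * log10(W / W_ref)
Compute ratio: W / W_ref = 25554300000000
Compute log10: log10(25554300000000) = 13.407464
Multiply: SWL = 10 * 13.407464 = 134.07

134.07 dB


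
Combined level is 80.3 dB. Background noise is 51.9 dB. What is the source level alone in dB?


Given values:
  L_total = 80.3 dB, L_bg = 51.9 dB
Formula: L_source = 10 * log10(10^(L_total/10) - 10^(L_bg/10))
Convert to linear:
  10^(80.3/10) = 107151930.5238
  10^(51.9/10) = 154881.6619
Difference: 107151930.5238 - 154881.6619 = 106997048.8619
L_source = 10 * log10(106997048.8619) = 80.29

80.29 dB


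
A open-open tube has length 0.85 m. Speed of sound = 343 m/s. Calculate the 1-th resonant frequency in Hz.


Given values:
  Tube type: open-open, L = 0.85 m, c = 343 m/s, n = 1
Formula: f_n = n * c / (2 * L)
Compute 2 * L = 2 * 0.85 = 1.7
f = 1 * 343 / 1.7
f = 201.76

201.76 Hz


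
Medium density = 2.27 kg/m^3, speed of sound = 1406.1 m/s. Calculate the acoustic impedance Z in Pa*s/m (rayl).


Given values:
  rho = 2.27 kg/m^3
  c = 1406.1 m/s
Formula: Z = rho * c
Z = 2.27 * 1406.1
Z = 3191.85

3191.85 rayl


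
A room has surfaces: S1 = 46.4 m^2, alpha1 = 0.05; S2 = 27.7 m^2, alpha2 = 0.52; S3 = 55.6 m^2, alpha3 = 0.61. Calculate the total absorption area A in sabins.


Given surfaces:
  Surface 1: 46.4 * 0.05 = 2.32
  Surface 2: 27.7 * 0.52 = 14.404
  Surface 3: 55.6 * 0.61 = 33.916
Formula: A = sum(Si * alpha_i)
A = 2.32 + 14.404 + 33.916
A = 50.64

50.64 sabins


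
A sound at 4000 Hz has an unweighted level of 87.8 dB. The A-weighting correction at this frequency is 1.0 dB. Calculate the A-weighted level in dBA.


Given values:
  SPL = 87.8 dB
  A-weighting at 4000 Hz = 1.0 dB
Formula: L_A = SPL + A_weight
L_A = 87.8 + (1.0)
L_A = 88.8

88.8 dBA


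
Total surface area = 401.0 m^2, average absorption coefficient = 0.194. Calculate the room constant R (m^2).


Given values:
  S = 401.0 m^2, alpha = 0.194
Formula: R = S * alpha / (1 - alpha)
Numerator: 401.0 * 0.194 = 77.794
Denominator: 1 - 0.194 = 0.806
R = 77.794 / 0.806 = 96.52

96.52 m^2


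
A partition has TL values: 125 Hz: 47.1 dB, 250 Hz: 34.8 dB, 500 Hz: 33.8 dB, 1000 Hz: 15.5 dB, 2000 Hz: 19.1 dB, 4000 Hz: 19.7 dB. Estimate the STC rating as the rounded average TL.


Given TL values at each frequency:
  125 Hz: 47.1 dB
  250 Hz: 34.8 dB
  500 Hz: 33.8 dB
  1000 Hz: 15.5 dB
  2000 Hz: 19.1 dB
  4000 Hz: 19.7 dB
Formula: STC ~ round(average of TL values)
Sum = 47.1 + 34.8 + 33.8 + 15.5 + 19.1 + 19.7 = 170.0
Average = 170.0 / 6 = 28.33
Rounded: 28

28


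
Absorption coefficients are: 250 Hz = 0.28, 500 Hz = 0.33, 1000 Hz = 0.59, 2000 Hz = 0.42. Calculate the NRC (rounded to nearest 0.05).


Given values:
  a_250 = 0.28, a_500 = 0.33
  a_1000 = 0.59, a_2000 = 0.42
Formula: NRC = (a250 + a500 + a1000 + a2000) / 4
Sum = 0.28 + 0.33 + 0.59 + 0.42 = 1.62
NRC = 1.62 / 4 = 0.405
Rounded to nearest 0.05: 0.4

0.4


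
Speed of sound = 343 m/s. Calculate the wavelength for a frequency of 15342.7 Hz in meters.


Given values:
  c = 343 m/s, f = 15342.7 Hz
Formula: lambda = c / f
lambda = 343 / 15342.7
lambda = 0.0224

0.0224 m


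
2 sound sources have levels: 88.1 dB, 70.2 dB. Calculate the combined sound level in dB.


Formula: L_total = 10 * log10( sum(10^(Li/10)) )
  Source 1: 10^(88.1/10) = 645654229.0347
  Source 2: 10^(70.2/10) = 10471285.4805
Sum of linear values = 656125514.5152
L_total = 10 * log10(656125514.5152) = 88.17

88.17 dB


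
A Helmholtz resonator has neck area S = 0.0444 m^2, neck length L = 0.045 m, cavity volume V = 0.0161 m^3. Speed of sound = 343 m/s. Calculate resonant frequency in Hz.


Given values:
  S = 0.0444 m^2, L = 0.045 m, V = 0.0161 m^3, c = 343 m/s
Formula: f = (c / (2*pi)) * sqrt(S / (V * L))
Compute V * L = 0.0161 * 0.045 = 0.0007245
Compute S / (V * L) = 0.0444 / 0.0007245 = 61.2836
Compute sqrt(61.2836) = 7.828384
Compute c / (2*pi) = 343 / 6.283185 = 54.590148
f = 54.590148 * 7.828384 = 427.35

427.35 Hz


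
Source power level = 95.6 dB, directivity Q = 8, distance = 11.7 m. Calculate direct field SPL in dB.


Given values:
  Lw = 95.6 dB, Q = 8, r = 11.7 m
Formula: SPL = Lw + 10 * log10(Q / (4 * pi * r^2))
Compute 4 * pi * r^2 = 4 * pi * 11.7^2 = 1720.2105
Compute Q / denom = 8 / 1720.2105 = 0.00465059
Compute 10 * log10(0.00465059) = -23.3249
SPL = 95.6 + (-23.3249) = 72.28

72.28 dB


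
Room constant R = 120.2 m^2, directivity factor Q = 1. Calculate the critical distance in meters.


Given values:
  R = 120.2 m^2, Q = 1
Formula: d_c = 0.141 * sqrt(Q * R)
Compute Q * R = 1 * 120.2 = 120.2
Compute sqrt(120.2) = 10.9636
d_c = 0.141 * 10.9636 = 1.546

1.546 m


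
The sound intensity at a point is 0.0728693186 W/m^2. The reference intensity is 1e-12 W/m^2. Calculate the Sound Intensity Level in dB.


Given values:
  I = 0.0728693186 W/m^2
  I_ref = 1e-12 W/m^2
Formula: SIL = 10 * log10(I / I_ref)
Compute ratio: I / I_ref = 72869318600
Compute log10: log10(72869318600) = 10.862545
Multiply: SIL = 10 * 10.862545 = 108.63

108.63 dB


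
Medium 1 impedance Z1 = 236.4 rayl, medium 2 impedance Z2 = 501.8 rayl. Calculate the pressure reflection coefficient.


Given values:
  Z1 = 236.4 rayl, Z2 = 501.8 rayl
Formula: R = (Z2 - Z1) / (Z2 + Z1)
Numerator: Z2 - Z1 = 501.8 - 236.4 = 265.4
Denominator: Z2 + Z1 = 501.8 + 236.4 = 738.2
R = 265.4 / 738.2 = 0.3595

0.3595


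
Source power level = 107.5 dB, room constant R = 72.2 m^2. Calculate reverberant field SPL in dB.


Given values:
  Lw = 107.5 dB, R = 72.2 m^2
Formula: SPL = Lw + 10 * log10(4 / R)
Compute 4 / R = 4 / 72.2 = 0.055402
Compute 10 * log10(0.055402) = -12.5647
SPL = 107.5 + (-12.5647) = 94.94

94.94 dB


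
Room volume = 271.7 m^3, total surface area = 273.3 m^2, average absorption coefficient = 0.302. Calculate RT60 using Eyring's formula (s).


Given values:
  V = 271.7 m^3, S = 273.3 m^2, alpha = 0.302
Formula: RT60 = 0.161 * V / (-S * ln(1 - alpha))
Compute ln(1 - 0.302) = ln(0.698) = -0.359536
Denominator: -273.3 * -0.359536 = 98.2612
Numerator: 0.161 * 271.7 = 43.7437
RT60 = 43.7437 / 98.2612 = 0.445

0.445 s


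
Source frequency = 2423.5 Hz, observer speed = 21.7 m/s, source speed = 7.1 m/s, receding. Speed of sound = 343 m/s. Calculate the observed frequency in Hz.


Given values:
  f_s = 2423.5 Hz, v_o = 21.7 m/s, v_s = 7.1 m/s
  Direction: receding
Formula: f_o = f_s * (c - v_o) / (c + v_s)
Numerator: c - v_o = 343 - 21.7 = 321.3
Denominator: c + v_s = 343 + 7.1 = 350.1
f_o = 2423.5 * 321.3 / 350.1 = 2224.14

2224.14 Hz


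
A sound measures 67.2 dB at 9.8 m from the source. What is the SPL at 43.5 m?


Given values:
  SPL1 = 67.2 dB, r1 = 9.8 m, r2 = 43.5 m
Formula: SPL2 = SPL1 - 20 * log10(r2 / r1)
Compute ratio: r2 / r1 = 43.5 / 9.8 = 4.4388
Compute log10: log10(4.4388) = 0.647266
Compute drop: 20 * 0.647266 = 12.9453
SPL2 = 67.2 - 12.9453 = 54.25

54.25 dB


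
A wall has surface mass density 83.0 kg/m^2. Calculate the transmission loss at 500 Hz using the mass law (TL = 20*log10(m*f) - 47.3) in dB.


Given values:
  m = 83.0 kg/m^2, f = 500 Hz
Formula: TL = 20 * log10(m * f) - 47.3
Compute m * f = 83.0 * 500 = 41500.0
Compute log10(41500.0) = 4.618048
Compute 20 * 4.618048 = 92.361
TL = 92.361 - 47.3 = 45.06

45.06 dB


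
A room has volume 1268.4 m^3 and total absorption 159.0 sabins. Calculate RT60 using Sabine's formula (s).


Given values:
  V = 1268.4 m^3
  A = 159.0 sabins
Formula: RT60 = 0.161 * V / A
Numerator: 0.161 * 1268.4 = 204.2124
RT60 = 204.2124 / 159.0 = 1.284

1.284 s


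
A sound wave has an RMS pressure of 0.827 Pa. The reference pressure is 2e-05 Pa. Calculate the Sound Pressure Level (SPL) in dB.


Given values:
  p = 0.827 Pa
  p_ref = 2e-05 Pa
Formula: SPL = 20 * log10(p / p_ref)
Compute ratio: p / p_ref = 0.827 / 2e-05 = 41350
Compute log10: log10(41350) = 4.616476
Multiply: SPL = 20 * 4.616476 = 92.33

92.33 dB


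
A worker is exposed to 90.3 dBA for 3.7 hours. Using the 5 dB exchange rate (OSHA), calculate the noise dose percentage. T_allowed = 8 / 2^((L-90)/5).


Given values:
  L = 90.3 dBA, T = 3.7 hours
Formula: T_allowed = 8 / 2^((L - 90) / 5)
Compute exponent: (90.3 - 90) / 5 = 0.06
Compute 2^(0.06) = 1.042466
T_allowed = 8 / 1.042466 = 7.674111 hours
Dose = (T / T_allowed) * 100
Dose = (3.7 / 7.674111) * 100 = 48.21

48.21 %


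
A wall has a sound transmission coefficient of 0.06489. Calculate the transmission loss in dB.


Given values:
  tau = 0.06489
Formula: TL = 10 * log10(1 / tau)
Compute 1 / tau = 1 / 0.06489 = 15.4107
Compute log10(15.4107) = 1.187822
TL = 10 * 1.187822 = 11.88

11.88 dB


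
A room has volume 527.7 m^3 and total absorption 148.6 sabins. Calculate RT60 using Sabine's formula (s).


Given values:
  V = 527.7 m^3
  A = 148.6 sabins
Formula: RT60 = 0.161 * V / A
Numerator: 0.161 * 527.7 = 84.9597
RT60 = 84.9597 / 148.6 = 0.572

0.572 s


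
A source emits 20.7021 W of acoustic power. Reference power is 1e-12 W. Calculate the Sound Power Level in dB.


Given values:
  W = 20.7021 W
  W_ref = 1e-12 W
Formula: SWL = 10 * log10(W / W_ref)
Compute ratio: W / W_ref = 20702100000000
Compute log10: log10(20702100000000) = 13.316014
Multiply: SWL = 10 * 13.316014 = 133.16

133.16 dB


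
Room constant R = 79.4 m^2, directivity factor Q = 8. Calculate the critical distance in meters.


Given values:
  R = 79.4 m^2, Q = 8
Formula: d_c = 0.141 * sqrt(Q * R)
Compute Q * R = 8 * 79.4 = 635.2
Compute sqrt(635.2) = 25.2032
d_c = 0.141 * 25.2032 = 3.554

3.554 m


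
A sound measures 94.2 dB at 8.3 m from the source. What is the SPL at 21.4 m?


Given values:
  SPL1 = 94.2 dB, r1 = 8.3 m, r2 = 21.4 m
Formula: SPL2 = SPL1 - 20 * log10(r2 / r1)
Compute ratio: r2 / r1 = 21.4 / 8.3 = 2.5783
Compute log10: log10(2.5783) = 0.411333
Compute drop: 20 * 0.411333 = 8.2267
SPL2 = 94.2 - 8.2267 = 85.97

85.97 dB


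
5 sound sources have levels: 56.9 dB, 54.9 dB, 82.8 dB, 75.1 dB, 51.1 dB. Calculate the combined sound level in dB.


Formula: L_total = 10 * log10( sum(10^(Li/10)) )
  Source 1: 10^(56.9/10) = 489778.8194
  Source 2: 10^(54.9/10) = 309029.5433
  Source 3: 10^(82.8/10) = 190546071.7963
  Source 4: 10^(75.1/10) = 32359365.693
  Source 5: 10^(51.1/10) = 128824.9552
Sum of linear values = 223833070.8072
L_total = 10 * log10(223833070.8072) = 83.5

83.5 dB


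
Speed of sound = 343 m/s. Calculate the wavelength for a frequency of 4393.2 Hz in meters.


Given values:
  c = 343 m/s, f = 4393.2 Hz
Formula: lambda = c / f
lambda = 343 / 4393.2
lambda = 0.0781

0.0781 m


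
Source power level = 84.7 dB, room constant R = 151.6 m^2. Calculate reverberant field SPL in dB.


Given values:
  Lw = 84.7 dB, R = 151.6 m^2
Formula: SPL = Lw + 10 * log10(4 / R)
Compute 4 / R = 4 / 151.6 = 0.026385
Compute 10 * log10(0.026385) = -15.7864
SPL = 84.7 + (-15.7864) = 68.91

68.91 dB


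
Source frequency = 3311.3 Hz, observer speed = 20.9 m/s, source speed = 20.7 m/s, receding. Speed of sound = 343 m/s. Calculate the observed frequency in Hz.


Given values:
  f_s = 3311.3 Hz, v_o = 20.9 m/s, v_s = 20.7 m/s
  Direction: receding
Formula: f_o = f_s * (c - v_o) / (c + v_s)
Numerator: c - v_o = 343 - 20.9 = 322.1
Denominator: c + v_s = 343 + 20.7 = 363.7
f_o = 3311.3 * 322.1 / 363.7 = 2932.55

2932.55 Hz


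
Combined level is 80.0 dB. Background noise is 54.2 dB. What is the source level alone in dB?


Given values:
  L_total = 80.0 dB, L_bg = 54.2 dB
Formula: L_source = 10 * log10(10^(L_total/10) - 10^(L_bg/10))
Convert to linear:
  10^(80.0/10) = 100000000.0
  10^(54.2/10) = 263026.7992
Difference: 100000000.0 - 263026.7992 = 99736973.2008
L_source = 10 * log10(99736973.2008) = 79.99

79.99 dB


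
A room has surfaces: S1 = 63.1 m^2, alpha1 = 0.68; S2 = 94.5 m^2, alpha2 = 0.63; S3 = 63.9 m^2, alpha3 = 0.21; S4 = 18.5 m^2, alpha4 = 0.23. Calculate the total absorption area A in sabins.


Given surfaces:
  Surface 1: 63.1 * 0.68 = 42.908
  Surface 2: 94.5 * 0.63 = 59.535
  Surface 3: 63.9 * 0.21 = 13.419
  Surface 4: 18.5 * 0.23 = 4.255
Formula: A = sum(Si * alpha_i)
A = 42.908 + 59.535 + 13.419 + 4.255
A = 120.12

120.12 sabins


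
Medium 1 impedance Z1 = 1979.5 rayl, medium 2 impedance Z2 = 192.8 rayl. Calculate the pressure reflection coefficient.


Given values:
  Z1 = 1979.5 rayl, Z2 = 192.8 rayl
Formula: R = (Z2 - Z1) / (Z2 + Z1)
Numerator: Z2 - Z1 = 192.8 - 1979.5 = -1786.7
Denominator: Z2 + Z1 = 192.8 + 1979.5 = 2172.3
R = -1786.7 / 2172.3 = -0.8225

-0.8225


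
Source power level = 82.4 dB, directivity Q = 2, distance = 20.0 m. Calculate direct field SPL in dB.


Given values:
  Lw = 82.4 dB, Q = 2, r = 20.0 m
Formula: SPL = Lw + 10 * log10(Q / (4 * pi * r^2))
Compute 4 * pi * r^2 = 4 * pi * 20.0^2 = 5026.5482
Compute Q / denom = 2 / 5026.5482 = 0.00039789
Compute 10 * log10(0.00039789) = -34.0024
SPL = 82.4 + (-34.0024) = 48.4

48.4 dB


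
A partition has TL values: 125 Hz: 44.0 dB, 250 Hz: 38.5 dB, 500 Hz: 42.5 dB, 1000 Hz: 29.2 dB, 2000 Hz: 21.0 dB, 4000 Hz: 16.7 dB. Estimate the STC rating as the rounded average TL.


Given TL values at each frequency:
  125 Hz: 44.0 dB
  250 Hz: 38.5 dB
  500 Hz: 42.5 dB
  1000 Hz: 29.2 dB
  2000 Hz: 21.0 dB
  4000 Hz: 16.7 dB
Formula: STC ~ round(average of TL values)
Sum = 44.0 + 38.5 + 42.5 + 29.2 + 21.0 + 16.7 = 191.9
Average = 191.9 / 6 = 31.98
Rounded: 32

32


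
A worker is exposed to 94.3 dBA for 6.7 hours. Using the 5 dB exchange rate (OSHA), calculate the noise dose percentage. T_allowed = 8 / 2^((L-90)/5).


Given values:
  L = 94.3 dBA, T = 6.7 hours
Formula: T_allowed = 8 / 2^((L - 90) / 5)
Compute exponent: (94.3 - 90) / 5 = 0.86
Compute 2^(0.86) = 1.815038
T_allowed = 8 / 1.815038 = 4.407621 hours
Dose = (T / T_allowed) * 100
Dose = (6.7 / 4.407621) * 100 = 152.01

152.01 %


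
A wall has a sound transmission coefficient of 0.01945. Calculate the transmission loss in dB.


Given values:
  tau = 0.01945
Formula: TL = 10 * log10(1 / tau)
Compute 1 / tau = 1 / 0.01945 = 51.4139
Compute log10(51.4139) = 1.711081
TL = 10 * 1.711081 = 17.11

17.11 dB


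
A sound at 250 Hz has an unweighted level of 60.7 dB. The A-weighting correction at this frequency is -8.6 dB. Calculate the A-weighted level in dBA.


Given values:
  SPL = 60.7 dB
  A-weighting at 250 Hz = -8.6 dB
Formula: L_A = SPL + A_weight
L_A = 60.7 + (-8.6)
L_A = 52.1

52.1 dBA


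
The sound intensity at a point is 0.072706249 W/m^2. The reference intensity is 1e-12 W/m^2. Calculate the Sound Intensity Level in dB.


Given values:
  I = 0.072706249 W/m^2
  I_ref = 1e-12 W/m^2
Formula: SIL = 10 * log10(I / I_ref)
Compute ratio: I / I_ref = 72706249000
Compute log10: log10(72706249000) = 10.861572
Multiply: SIL = 10 * 10.861572 = 108.62

108.62 dB


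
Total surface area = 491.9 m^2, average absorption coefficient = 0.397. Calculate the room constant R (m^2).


Given values:
  S = 491.9 m^2, alpha = 0.397
Formula: R = S * alpha / (1 - alpha)
Numerator: 491.9 * 0.397 = 195.2843
Denominator: 1 - 0.397 = 0.603
R = 195.2843 / 0.603 = 323.85

323.85 m^2


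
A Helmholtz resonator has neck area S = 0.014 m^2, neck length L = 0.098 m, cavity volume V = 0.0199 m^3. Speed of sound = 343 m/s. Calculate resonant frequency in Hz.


Given values:
  S = 0.014 m^2, L = 0.098 m, V = 0.0199 m^3, c = 343 m/s
Formula: f = (c / (2*pi)) * sqrt(S / (V * L))
Compute V * L = 0.0199 * 0.098 = 0.0019502
Compute S / (V * L) = 0.014 / 0.0019502 = 7.1788
Compute sqrt(7.1788) = 2.679328
Compute c / (2*pi) = 343 / 6.283185 = 54.590148
f = 54.590148 * 2.679328 = 146.26

146.26 Hz


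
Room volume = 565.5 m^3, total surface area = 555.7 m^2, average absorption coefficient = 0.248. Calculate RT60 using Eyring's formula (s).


Given values:
  V = 565.5 m^3, S = 555.7 m^2, alpha = 0.248
Formula: RT60 = 0.161 * V / (-S * ln(1 - alpha))
Compute ln(1 - 0.248) = ln(0.752) = -0.285019
Denominator: -555.7 * -0.285019 = 158.3851
Numerator: 0.161 * 565.5 = 91.0455
RT60 = 91.0455 / 158.3851 = 0.575

0.575 s


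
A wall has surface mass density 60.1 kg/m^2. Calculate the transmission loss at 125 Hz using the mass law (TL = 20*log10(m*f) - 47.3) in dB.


Given values:
  m = 60.1 kg/m^2, f = 125 Hz
Formula: TL = 20 * log10(m * f) - 47.3
Compute m * f = 60.1 * 125 = 7512.5
Compute log10(7512.5) = 3.875784
Compute 20 * 3.875784 = 77.5157
TL = 77.5157 - 47.3 = 30.22

30.22 dB


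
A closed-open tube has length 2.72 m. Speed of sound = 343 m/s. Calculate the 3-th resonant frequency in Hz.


Given values:
  Tube type: closed-open, L = 2.72 m, c = 343 m/s, n = 3
Formula: f_n = (2n - 1) * c / (4 * L)
Compute 2n - 1 = 2*3 - 1 = 5
Compute 4 * L = 4 * 2.72 = 10.88
f = 5 * 343 / 10.88
f = 157.63

157.63 Hz


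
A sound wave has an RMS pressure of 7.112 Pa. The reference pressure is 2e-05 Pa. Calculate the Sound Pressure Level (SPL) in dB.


Given values:
  p = 7.112 Pa
  p_ref = 2e-05 Pa
Formula: SPL = 20 * log10(p / p_ref)
Compute ratio: p / p_ref = 7.112 / 2e-05 = 355600
Compute log10: log10(355600) = 5.550962
Multiply: SPL = 20 * 5.550962 = 111.02

111.02 dB


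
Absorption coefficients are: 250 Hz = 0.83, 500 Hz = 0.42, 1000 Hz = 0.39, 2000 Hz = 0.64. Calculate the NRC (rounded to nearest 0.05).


Given values:
  a_250 = 0.83, a_500 = 0.42
  a_1000 = 0.39, a_2000 = 0.64
Formula: NRC = (a250 + a500 + a1000 + a2000) / 4
Sum = 0.83 + 0.42 + 0.39 + 0.64 = 2.28
NRC = 2.28 / 4 = 0.57
Rounded to nearest 0.05: 0.55

0.55


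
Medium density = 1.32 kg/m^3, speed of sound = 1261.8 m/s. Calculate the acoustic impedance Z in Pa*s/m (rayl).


Given values:
  rho = 1.32 kg/m^3
  c = 1261.8 m/s
Formula: Z = rho * c
Z = 1.32 * 1261.8
Z = 1665.58

1665.58 rayl


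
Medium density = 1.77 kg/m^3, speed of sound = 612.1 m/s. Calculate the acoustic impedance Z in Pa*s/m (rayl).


Given values:
  rho = 1.77 kg/m^3
  c = 612.1 m/s
Formula: Z = rho * c
Z = 1.77 * 612.1
Z = 1083.42

1083.42 rayl


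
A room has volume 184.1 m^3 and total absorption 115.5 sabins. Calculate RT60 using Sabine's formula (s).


Given values:
  V = 184.1 m^3
  A = 115.5 sabins
Formula: RT60 = 0.161 * V / A
Numerator: 0.161 * 184.1 = 29.6401
RT60 = 29.6401 / 115.5 = 0.257

0.257 s


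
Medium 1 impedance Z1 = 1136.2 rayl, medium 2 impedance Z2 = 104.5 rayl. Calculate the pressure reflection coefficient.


Given values:
  Z1 = 1136.2 rayl, Z2 = 104.5 rayl
Formula: R = (Z2 - Z1) / (Z2 + Z1)
Numerator: Z2 - Z1 = 104.5 - 1136.2 = -1031.7
Denominator: Z2 + Z1 = 104.5 + 1136.2 = 1240.7
R = -1031.7 / 1240.7 = -0.8315

-0.8315


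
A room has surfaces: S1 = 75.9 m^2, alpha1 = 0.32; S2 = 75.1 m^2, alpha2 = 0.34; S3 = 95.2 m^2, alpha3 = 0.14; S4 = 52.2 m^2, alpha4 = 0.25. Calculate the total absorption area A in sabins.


Given surfaces:
  Surface 1: 75.9 * 0.32 = 24.288
  Surface 2: 75.1 * 0.34 = 25.534
  Surface 3: 95.2 * 0.14 = 13.328
  Surface 4: 52.2 * 0.25 = 13.05
Formula: A = sum(Si * alpha_i)
A = 24.288 + 25.534 + 13.328 + 13.05
A = 76.2

76.2 sabins


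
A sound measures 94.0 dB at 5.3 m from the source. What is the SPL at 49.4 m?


Given values:
  SPL1 = 94.0 dB, r1 = 5.3 m, r2 = 49.4 m
Formula: SPL2 = SPL1 - 20 * log10(r2 / r1)
Compute ratio: r2 / r1 = 49.4 / 5.3 = 9.3208
Compute log10: log10(9.3208) = 0.969453
Compute drop: 20 * 0.969453 = 19.3891
SPL2 = 94.0 - 19.3891 = 74.61

74.61 dB


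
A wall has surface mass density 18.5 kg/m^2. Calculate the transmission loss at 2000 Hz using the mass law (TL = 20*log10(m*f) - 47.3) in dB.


Given values:
  m = 18.5 kg/m^2, f = 2000 Hz
Formula: TL = 20 * log10(m * f) - 47.3
Compute m * f = 18.5 * 2000 = 37000.0
Compute log10(37000.0) = 4.568202
Compute 20 * 4.568202 = 91.364
TL = 91.364 - 47.3 = 44.06

44.06 dB


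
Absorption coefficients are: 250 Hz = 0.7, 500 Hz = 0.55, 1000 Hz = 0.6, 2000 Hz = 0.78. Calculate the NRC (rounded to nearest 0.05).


Given values:
  a_250 = 0.7, a_500 = 0.55
  a_1000 = 0.6, a_2000 = 0.78
Formula: NRC = (a250 + a500 + a1000 + a2000) / 4
Sum = 0.7 + 0.55 + 0.6 + 0.78 = 2.63
NRC = 2.63 / 4 = 0.6575
Rounded to nearest 0.05: 0.65

0.65


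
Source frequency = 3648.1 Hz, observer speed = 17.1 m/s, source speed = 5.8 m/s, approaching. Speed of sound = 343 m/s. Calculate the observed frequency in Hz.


Given values:
  f_s = 3648.1 Hz, v_o = 17.1 m/s, v_s = 5.8 m/s
  Direction: approaching
Formula: f_o = f_s * (c + v_o) / (c - v_s)
Numerator: c + v_o = 343 + 17.1 = 360.1
Denominator: c - v_s = 343 - 5.8 = 337.2
f_o = 3648.1 * 360.1 / 337.2 = 3895.85

3895.85 Hz


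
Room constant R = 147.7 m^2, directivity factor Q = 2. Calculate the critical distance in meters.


Given values:
  R = 147.7 m^2, Q = 2
Formula: d_c = 0.141 * sqrt(Q * R)
Compute Q * R = 2 * 147.7 = 295.4
Compute sqrt(295.4) = 17.1872
d_c = 0.141 * 17.1872 = 2.423

2.423 m


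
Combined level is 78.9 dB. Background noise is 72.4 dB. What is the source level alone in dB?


Given values:
  L_total = 78.9 dB, L_bg = 72.4 dB
Formula: L_source = 10 * log10(10^(L_total/10) - 10^(L_bg/10))
Convert to linear:
  10^(78.9/10) = 77624711.6629
  10^(72.4/10) = 17378008.2875
Difference: 77624711.6629 - 17378008.2875 = 60246703.3754
L_source = 10 * log10(60246703.3754) = 77.8

77.8 dB


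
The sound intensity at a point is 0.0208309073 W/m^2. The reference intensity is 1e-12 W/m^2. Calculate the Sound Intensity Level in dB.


Given values:
  I = 0.0208309073 W/m^2
  I_ref = 1e-12 W/m^2
Formula: SIL = 10 * log10(I / I_ref)
Compute ratio: I / I_ref = 20830907300
Compute log10: log10(20830907300) = 10.318708
Multiply: SIL = 10 * 10.318708 = 103.19

103.19 dB


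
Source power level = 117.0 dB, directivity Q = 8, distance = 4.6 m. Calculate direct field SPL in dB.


Given values:
  Lw = 117.0 dB, Q = 8, r = 4.6 m
Formula: SPL = Lw + 10 * log10(Q / (4 * pi * r^2))
Compute 4 * pi * r^2 = 4 * pi * 4.6^2 = 265.9044
Compute Q / denom = 8 / 265.9044 = 0.030086
Compute 10 * log10(0.030086) = -15.2164
SPL = 117.0 + (-15.2164) = 101.78

101.78 dB


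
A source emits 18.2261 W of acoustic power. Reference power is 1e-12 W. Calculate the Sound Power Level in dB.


Given values:
  W = 18.2261 W
  W_ref = 1e-12 W
Formula: SWL = 10 * log10(W / W_ref)
Compute ratio: W / W_ref = 18226100000000
Compute log10: log10(18226100000000) = 13.260694
Multiply: SWL = 10 * 13.260694 = 132.61

132.61 dB


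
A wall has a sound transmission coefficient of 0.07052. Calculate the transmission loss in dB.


Given values:
  tau = 0.07052
Formula: TL = 10 * log10(1 / tau)
Compute 1 / tau = 1 / 0.07052 = 14.1804
Compute log10(14.1804) = 1.151688
TL = 10 * 1.151688 = 11.52

11.52 dB


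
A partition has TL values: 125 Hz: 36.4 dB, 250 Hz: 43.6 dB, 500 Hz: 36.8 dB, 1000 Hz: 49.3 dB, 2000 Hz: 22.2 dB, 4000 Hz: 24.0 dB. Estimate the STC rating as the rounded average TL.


Given TL values at each frequency:
  125 Hz: 36.4 dB
  250 Hz: 43.6 dB
  500 Hz: 36.8 dB
  1000 Hz: 49.3 dB
  2000 Hz: 22.2 dB
  4000 Hz: 24.0 dB
Formula: STC ~ round(average of TL values)
Sum = 36.4 + 43.6 + 36.8 + 49.3 + 22.2 + 24.0 = 212.3
Average = 212.3 / 6 = 35.38
Rounded: 35

35


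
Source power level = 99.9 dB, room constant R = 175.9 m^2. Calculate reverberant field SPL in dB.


Given values:
  Lw = 99.9 dB, R = 175.9 m^2
Formula: SPL = Lw + 10 * log10(4 / R)
Compute 4 / R = 4 / 175.9 = 0.02274
Compute 10 * log10(0.02274) = -16.4321
SPL = 99.9 + (-16.4321) = 83.47

83.47 dB


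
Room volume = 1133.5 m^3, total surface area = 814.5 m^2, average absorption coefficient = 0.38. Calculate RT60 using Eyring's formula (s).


Given values:
  V = 1133.5 m^3, S = 814.5 m^2, alpha = 0.38
Formula: RT60 = 0.161 * V / (-S * ln(1 - alpha))
Compute ln(1 - 0.38) = ln(0.62) = -0.478036
Denominator: -814.5 * -0.478036 = 389.3603
Numerator: 0.161 * 1133.5 = 182.4935
RT60 = 182.4935 / 389.3603 = 0.469

0.469 s


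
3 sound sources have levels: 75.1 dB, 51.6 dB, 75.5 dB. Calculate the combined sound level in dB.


Formula: L_total = 10 * log10( sum(10^(Li/10)) )
  Source 1: 10^(75.1/10) = 32359365.693
  Source 2: 10^(51.6/10) = 144543.9771
  Source 3: 10^(75.5/10) = 35481338.9234
Sum of linear values = 67985248.5935
L_total = 10 * log10(67985248.5935) = 78.32

78.32 dB


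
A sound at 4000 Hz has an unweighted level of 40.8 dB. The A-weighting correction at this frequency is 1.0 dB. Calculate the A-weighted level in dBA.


Given values:
  SPL = 40.8 dB
  A-weighting at 4000 Hz = 1.0 dB
Formula: L_A = SPL + A_weight
L_A = 40.8 + (1.0)
L_A = 41.8

41.8 dBA


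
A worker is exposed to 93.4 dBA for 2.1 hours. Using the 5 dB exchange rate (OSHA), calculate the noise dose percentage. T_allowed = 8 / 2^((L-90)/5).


Given values:
  L = 93.4 dBA, T = 2.1 hours
Formula: T_allowed = 8 / 2^((L - 90) / 5)
Compute exponent: (93.4 - 90) / 5 = 0.68
Compute 2^(0.68) = 1.60214
T_allowed = 8 / 1.60214 = 4.993321 hours
Dose = (T / T_allowed) * 100
Dose = (2.1 / 4.993321) * 100 = 42.06

42.06 %


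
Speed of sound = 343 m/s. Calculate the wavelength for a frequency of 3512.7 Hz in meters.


Given values:
  c = 343 m/s, f = 3512.7 Hz
Formula: lambda = c / f
lambda = 343 / 3512.7
lambda = 0.0976

0.0976 m


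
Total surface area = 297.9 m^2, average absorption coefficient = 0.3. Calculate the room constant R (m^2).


Given values:
  S = 297.9 m^2, alpha = 0.3
Formula: R = S * alpha / (1 - alpha)
Numerator: 297.9 * 0.3 = 89.37
Denominator: 1 - 0.3 = 0.7
R = 89.37 / 0.7 = 127.67

127.67 m^2


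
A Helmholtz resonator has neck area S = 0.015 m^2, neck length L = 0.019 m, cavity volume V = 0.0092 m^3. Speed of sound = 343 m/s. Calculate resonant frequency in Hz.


Given values:
  S = 0.015 m^2, L = 0.019 m, V = 0.0092 m^3, c = 343 m/s
Formula: f = (c / (2*pi)) * sqrt(S / (V * L))
Compute V * L = 0.0092 * 0.019 = 0.0001748
Compute S / (V * L) = 0.015 / 0.0001748 = 85.8124
Compute sqrt(85.8124) = 9.263498
Compute c / (2*pi) = 343 / 6.283185 = 54.590148
f = 54.590148 * 9.263498 = 505.7

505.7 Hz
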